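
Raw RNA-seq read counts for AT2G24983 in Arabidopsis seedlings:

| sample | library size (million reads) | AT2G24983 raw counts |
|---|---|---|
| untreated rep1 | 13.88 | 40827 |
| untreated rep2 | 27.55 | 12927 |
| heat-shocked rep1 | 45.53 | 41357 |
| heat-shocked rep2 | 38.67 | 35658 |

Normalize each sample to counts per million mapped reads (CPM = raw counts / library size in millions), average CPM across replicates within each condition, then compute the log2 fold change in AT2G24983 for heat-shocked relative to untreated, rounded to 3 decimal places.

CPM(untreated rep1) = 40827 / 13.88 = 2941.4265
CPM(untreated rep2) = 12927 / 27.55 = 469.2196
CPM(heat-shocked rep1) = 41357 / 45.53 = 908.3461
CPM(heat-shocked rep2) = 35658 / 38.67 = 922.1102
mean CPM(untreated) = 1705.3231; mean CPM(heat-shocked) = 915.2282
Fold change = 915.2282 / 1705.3231 = 0.53669
log2(0.53669) = -0.8978

-0.898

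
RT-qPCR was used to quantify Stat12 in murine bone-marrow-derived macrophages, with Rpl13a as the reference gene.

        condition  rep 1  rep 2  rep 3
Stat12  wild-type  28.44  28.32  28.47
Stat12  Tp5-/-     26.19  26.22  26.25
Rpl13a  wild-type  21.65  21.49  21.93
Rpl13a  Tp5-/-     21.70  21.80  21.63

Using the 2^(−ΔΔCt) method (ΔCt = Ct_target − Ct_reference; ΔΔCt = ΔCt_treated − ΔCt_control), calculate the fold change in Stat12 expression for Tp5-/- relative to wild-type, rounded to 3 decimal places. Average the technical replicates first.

Mean Ct: Stat12 wild-type 28.410; Stat12 Tp5-/- 26.220; Rpl13a wild-type 21.690; Rpl13a Tp5-/- 21.710
ΔCt(wild-type) = 28.410 − 21.690 = 6.720
ΔCt(Tp5-/-) = 26.220 − 21.710 = 4.510
ΔΔCt = 4.510 − 6.720 = -2.210
Fold change = 2^(−(-2.210)) = 2^2.210 = 4.6268

4.627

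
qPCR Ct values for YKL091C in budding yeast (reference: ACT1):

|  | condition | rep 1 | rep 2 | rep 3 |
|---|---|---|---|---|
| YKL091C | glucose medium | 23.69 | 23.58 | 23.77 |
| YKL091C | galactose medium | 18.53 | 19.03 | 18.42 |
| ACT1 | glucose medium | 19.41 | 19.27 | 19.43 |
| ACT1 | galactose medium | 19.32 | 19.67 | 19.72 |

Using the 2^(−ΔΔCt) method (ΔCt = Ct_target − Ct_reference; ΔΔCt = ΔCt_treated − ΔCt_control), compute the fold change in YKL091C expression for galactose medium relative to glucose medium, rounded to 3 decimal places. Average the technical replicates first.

Mean Ct: YKL091C glucose medium 23.680; YKL091C galactose medium 18.660; ACT1 glucose medium 19.370; ACT1 galactose medium 19.570
ΔCt(glucose medium) = 23.680 − 19.370 = 4.310
ΔCt(galactose medium) = 18.660 − 19.570 = -0.910
ΔΔCt = -0.910 − 4.310 = -5.220
Fold change = 2^(−(-5.220)) = 2^5.220 = 37.2715

37.271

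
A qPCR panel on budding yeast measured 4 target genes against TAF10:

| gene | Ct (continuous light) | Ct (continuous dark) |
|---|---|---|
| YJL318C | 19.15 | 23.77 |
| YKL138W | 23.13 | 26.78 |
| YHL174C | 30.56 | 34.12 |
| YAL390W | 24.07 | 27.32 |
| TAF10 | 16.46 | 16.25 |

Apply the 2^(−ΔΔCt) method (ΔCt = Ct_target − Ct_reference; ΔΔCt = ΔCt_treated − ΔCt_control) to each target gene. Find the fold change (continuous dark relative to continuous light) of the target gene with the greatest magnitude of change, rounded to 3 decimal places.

YJL318C: ΔΔCt = (23.77−16.25) − (19.15−16.46) = 7.52 − 2.69 = 4.83; fold change = 2^-4.83 = 0.035
YKL138W: ΔΔCt = (26.78−16.25) − (23.13−16.46) = 10.53 − 6.67 = 3.86; fold change = 2^-3.86 = 0.069
YHL174C: ΔΔCt = (34.12−16.25) − (30.56−16.46) = 17.87 − 14.10 = 3.77; fold change = 2^-3.77 = 0.073
YAL390W: ΔΔCt = (27.32−16.25) − (24.07−16.46) = 11.07 − 7.61 = 3.46; fold change = 2^-3.46 = 0.091
YJL318C has the largest |ΔΔCt| = 4.83.

0.035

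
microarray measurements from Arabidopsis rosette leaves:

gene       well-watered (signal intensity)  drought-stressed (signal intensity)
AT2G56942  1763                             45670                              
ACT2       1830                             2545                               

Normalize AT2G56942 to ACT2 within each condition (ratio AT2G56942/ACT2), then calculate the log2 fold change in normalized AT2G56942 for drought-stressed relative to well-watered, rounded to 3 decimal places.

AT2G56942/ACT2 (well-watered) = 1763 / 1830 = 0.96339
AT2G56942/ACT2 (drought-stressed) = 45670 / 2545 = 17.945
Fold change = 17.945 / 0.96339 = 18.6270
log2(18.6270) = 4.2193

4.219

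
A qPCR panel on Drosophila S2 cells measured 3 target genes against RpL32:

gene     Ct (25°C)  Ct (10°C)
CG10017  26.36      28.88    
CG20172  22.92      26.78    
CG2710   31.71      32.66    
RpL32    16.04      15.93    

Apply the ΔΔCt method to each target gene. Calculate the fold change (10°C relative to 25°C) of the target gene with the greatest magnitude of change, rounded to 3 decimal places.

CG10017: ΔΔCt = (28.88−15.93) − (26.36−16.04) = 12.95 − 10.32 = 2.63; fold change = 2^-2.63 = 0.162
CG20172: ΔΔCt = (26.78−15.93) − (22.92−16.04) = 10.85 − 6.88 = 3.97; fold change = 2^-3.97 = 0.064
CG2710: ΔΔCt = (32.66−15.93) − (31.71−16.04) = 16.73 − 15.67 = 1.06; fold change = 2^-1.06 = 0.480
CG20172 has the largest |ΔΔCt| = 3.97.

0.064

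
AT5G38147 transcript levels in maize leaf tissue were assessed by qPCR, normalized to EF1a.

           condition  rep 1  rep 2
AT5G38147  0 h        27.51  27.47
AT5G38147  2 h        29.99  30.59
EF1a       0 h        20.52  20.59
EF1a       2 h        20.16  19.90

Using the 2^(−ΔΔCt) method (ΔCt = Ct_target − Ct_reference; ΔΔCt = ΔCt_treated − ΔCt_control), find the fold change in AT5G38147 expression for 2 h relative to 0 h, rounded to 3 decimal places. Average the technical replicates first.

0.100

Mean Ct: AT5G38147 0 h 27.490; AT5G38147 2 h 30.290; EF1a 0 h 20.555; EF1a 2 h 20.030
ΔCt(0 h) = 27.490 − 20.555 = 6.935
ΔCt(2 h) = 30.290 − 20.030 = 10.260
ΔΔCt = 10.260 − 6.935 = 3.325
Fold change = 2^(−3.325) = 0.0998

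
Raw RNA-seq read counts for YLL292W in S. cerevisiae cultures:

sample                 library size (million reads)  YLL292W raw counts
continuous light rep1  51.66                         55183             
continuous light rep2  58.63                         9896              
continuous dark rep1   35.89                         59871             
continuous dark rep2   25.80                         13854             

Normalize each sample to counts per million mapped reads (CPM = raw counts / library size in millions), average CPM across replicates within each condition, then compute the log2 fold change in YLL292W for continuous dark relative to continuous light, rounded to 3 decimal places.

CPM(continuous light rep1) = 55183 / 51.66 = 1068.1959
CPM(continuous light rep2) = 9896 / 58.63 = 168.7873
CPM(continuous dark rep1) = 59871 / 35.89 = 1668.1806
CPM(continuous dark rep2) = 13854 / 25.80 = 536.9767
mean CPM(continuous light) = 618.4916; mean CPM(continuous dark) = 1102.5786
Fold change = 1102.5786 / 618.4916 = 1.78269
log2(1.78269) = 0.8341

0.834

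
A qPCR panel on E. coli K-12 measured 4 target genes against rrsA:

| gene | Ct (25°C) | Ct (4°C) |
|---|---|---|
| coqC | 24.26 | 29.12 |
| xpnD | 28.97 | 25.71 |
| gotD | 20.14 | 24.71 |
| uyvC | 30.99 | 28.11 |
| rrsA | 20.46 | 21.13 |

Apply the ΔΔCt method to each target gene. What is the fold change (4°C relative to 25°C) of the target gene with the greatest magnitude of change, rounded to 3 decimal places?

coqC: ΔΔCt = (29.12−21.13) − (24.26−20.46) = 7.99 − 3.80 = 4.19; fold change = 2^-4.19 = 0.055
xpnD: ΔΔCt = (25.71−21.13) − (28.97−20.46) = 4.58 − 8.51 = -3.93; fold change = 2^3.93 = 15.242
gotD: ΔΔCt = (24.71−21.13) − (20.14−20.46) = 3.58 − (-0.32) = 3.90; fold change = 2^-3.90 = 0.067
uyvC: ΔΔCt = (28.11−21.13) − (30.99−20.46) = 6.98 − 10.53 = -3.55; fold change = 2^3.55 = 11.713
coqC has the largest |ΔΔCt| = 4.19.

0.055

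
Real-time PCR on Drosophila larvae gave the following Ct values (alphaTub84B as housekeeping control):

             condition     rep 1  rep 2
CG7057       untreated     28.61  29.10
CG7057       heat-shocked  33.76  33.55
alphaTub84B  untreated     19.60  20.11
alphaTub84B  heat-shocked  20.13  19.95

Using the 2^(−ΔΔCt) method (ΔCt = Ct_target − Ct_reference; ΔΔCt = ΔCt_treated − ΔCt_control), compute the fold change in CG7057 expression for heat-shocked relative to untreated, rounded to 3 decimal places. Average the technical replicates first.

0.041

Mean Ct: CG7057 untreated 28.855; CG7057 heat-shocked 33.655; alphaTub84B untreated 19.855; alphaTub84B heat-shocked 20.040
ΔCt(untreated) = 28.855 − 19.855 = 9.000
ΔCt(heat-shocked) = 33.655 − 20.040 = 13.615
ΔΔCt = 13.615 − 9.000 = 4.615
Fold change = 2^(−4.615) = 0.0408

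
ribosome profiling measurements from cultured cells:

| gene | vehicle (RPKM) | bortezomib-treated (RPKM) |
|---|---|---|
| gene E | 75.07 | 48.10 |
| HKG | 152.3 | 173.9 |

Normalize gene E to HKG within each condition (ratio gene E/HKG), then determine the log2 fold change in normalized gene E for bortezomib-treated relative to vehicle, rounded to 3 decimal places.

-0.834

gene E/HKG (vehicle) = 75.07 / 152.3 = 0.49291
gene E/HKG (bortezomib-treated) = 48.10 / 173.9 = 0.2766
Fold change = 0.2766 / 0.49291 = 0.5612
log2(0.5612) = -0.8335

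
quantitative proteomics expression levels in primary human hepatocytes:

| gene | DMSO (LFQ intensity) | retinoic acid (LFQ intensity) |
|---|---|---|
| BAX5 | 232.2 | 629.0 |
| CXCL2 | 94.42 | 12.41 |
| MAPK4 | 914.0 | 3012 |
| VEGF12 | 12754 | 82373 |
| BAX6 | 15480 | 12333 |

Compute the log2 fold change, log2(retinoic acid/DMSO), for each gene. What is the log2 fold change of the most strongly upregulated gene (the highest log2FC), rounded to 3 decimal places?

log2(629.0/232.2) = 1.438  (BAX5)
log2(12.41/94.42) = -2.928  (CXCL2)
log2(3012/914.0) = 1.720  (MAPK4)
log2(82373/12754) = 2.691  (VEGF12)
log2(12333/15480) = -0.328  (BAX6)
VEGF12 is most strongly upregulated.

2.691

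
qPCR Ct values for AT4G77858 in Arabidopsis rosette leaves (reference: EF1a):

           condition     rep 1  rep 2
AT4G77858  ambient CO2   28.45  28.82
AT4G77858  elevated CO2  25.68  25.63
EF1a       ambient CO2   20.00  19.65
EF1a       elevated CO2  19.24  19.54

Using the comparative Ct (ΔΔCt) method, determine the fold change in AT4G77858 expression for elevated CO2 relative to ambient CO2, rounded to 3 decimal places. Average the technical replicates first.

Mean Ct: AT4G77858 ambient CO2 28.635; AT4G77858 elevated CO2 25.655; EF1a ambient CO2 19.825; EF1a elevated CO2 19.390
ΔCt(ambient CO2) = 28.635 − 19.825 = 8.810
ΔCt(elevated CO2) = 25.655 − 19.390 = 6.265
ΔΔCt = 6.265 − 8.810 = -2.545
Fold change = 2^(−(-2.545)) = 2^2.545 = 5.8361

5.836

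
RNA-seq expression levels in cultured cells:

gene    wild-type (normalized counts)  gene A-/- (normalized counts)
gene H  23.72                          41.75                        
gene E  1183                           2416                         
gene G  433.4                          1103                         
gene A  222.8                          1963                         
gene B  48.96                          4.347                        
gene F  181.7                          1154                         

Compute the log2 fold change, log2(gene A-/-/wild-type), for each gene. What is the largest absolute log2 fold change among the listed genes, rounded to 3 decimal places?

3.494

log2(41.75/23.72) = 0.816  (gene H)
log2(2416/1183) = 1.030  (gene E)
log2(1103/433.4) = 1.348  (gene G)
log2(1963/222.8) = 3.139  (gene A)
log2(4.347/48.96) = -3.494  (gene B)
log2(1154/181.7) = 2.667  (gene F)
The largest magnitude belongs to gene B.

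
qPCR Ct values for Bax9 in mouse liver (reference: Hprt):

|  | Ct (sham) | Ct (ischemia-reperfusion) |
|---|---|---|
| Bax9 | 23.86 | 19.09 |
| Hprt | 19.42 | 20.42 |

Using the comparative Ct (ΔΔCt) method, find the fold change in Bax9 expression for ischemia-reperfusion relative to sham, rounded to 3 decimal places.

54.569

ΔCt(sham) = 23.860 − 19.420 = 4.440
ΔCt(ischemia-reperfusion) = 19.090 − 20.420 = -1.330
ΔΔCt = -1.330 − 4.440 = -5.770
Fold change = 2^(−(-5.770)) = 2^5.770 = 54.5686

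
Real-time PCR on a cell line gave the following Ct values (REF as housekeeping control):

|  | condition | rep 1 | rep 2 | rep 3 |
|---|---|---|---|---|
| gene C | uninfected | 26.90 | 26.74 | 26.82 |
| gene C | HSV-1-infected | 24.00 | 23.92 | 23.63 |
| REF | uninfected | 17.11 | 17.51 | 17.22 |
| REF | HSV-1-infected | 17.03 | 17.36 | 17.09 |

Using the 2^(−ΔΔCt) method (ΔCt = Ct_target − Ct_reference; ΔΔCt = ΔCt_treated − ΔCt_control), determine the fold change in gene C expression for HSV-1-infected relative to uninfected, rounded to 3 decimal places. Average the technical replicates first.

7.210

Mean Ct: gene C uninfected 26.820; gene C HSV-1-infected 23.850; REF uninfected 17.280; REF HSV-1-infected 17.160
ΔCt(uninfected) = 26.820 − 17.280 = 9.540
ΔCt(HSV-1-infected) = 23.850 − 17.160 = 6.690
ΔΔCt = 6.690 − 9.540 = -2.850
Fold change = 2^(−(-2.850)) = 2^2.850 = 7.2100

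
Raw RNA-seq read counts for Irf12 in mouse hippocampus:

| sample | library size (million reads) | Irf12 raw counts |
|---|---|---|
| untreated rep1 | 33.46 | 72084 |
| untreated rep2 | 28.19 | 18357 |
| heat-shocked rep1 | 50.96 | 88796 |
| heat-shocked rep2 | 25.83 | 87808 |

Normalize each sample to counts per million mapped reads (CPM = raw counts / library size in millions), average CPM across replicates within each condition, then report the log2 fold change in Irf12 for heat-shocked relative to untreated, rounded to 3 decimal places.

CPM(untreated rep1) = 72084 / 33.46 = 2154.3335
CPM(untreated rep2) = 18357 / 28.19 = 651.1884
CPM(heat-shocked rep1) = 88796 / 50.96 = 1742.4647
CPM(heat-shocked rep2) = 87808 / 25.83 = 3399.4580
mean CPM(untreated) = 1402.7609; mean CPM(heat-shocked) = 2570.9613
Fold change = 2570.9613 / 1402.7609 = 1.83279
log2(1.83279) = 0.8740

0.874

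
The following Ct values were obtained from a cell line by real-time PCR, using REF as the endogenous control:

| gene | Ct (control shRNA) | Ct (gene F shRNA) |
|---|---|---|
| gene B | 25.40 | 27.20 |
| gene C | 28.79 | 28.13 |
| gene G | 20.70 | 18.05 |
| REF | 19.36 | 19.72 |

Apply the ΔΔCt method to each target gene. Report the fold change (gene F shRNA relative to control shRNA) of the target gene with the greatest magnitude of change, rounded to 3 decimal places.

gene B: ΔΔCt = (27.20−19.72) − (25.40−19.36) = 7.48 − 6.04 = 1.44; fold change = 2^-1.44 = 0.369
gene C: ΔΔCt = (28.13−19.72) − (28.79−19.36) = 8.41 − 9.43 = -1.02; fold change = 2^1.02 = 2.028
gene G: ΔΔCt = (18.05−19.72) − (20.70−19.36) = -1.67 − 1.34 = -3.01; fold change = 2^3.01 = 8.056
gene G has the largest |ΔΔCt| = 3.01.

8.056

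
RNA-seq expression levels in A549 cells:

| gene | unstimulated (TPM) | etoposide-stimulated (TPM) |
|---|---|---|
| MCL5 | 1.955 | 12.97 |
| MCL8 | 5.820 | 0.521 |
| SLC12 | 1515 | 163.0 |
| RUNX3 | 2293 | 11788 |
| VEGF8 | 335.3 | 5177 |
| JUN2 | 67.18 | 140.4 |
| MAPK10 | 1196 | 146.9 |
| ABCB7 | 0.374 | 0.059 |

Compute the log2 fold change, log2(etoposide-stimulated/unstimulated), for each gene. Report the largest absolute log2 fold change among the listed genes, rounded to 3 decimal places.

log2(12.97/1.955) = 2.730  (MCL5)
log2(0.521/5.820) = -3.482  (MCL8)
log2(163.0/1515) = -3.216  (SLC12)
log2(11788/2293) = 2.362  (RUNX3)
log2(5177/335.3) = 3.949  (VEGF8)
log2(140.4/67.18) = 1.063  (JUN2)
log2(146.9/1196) = -3.025  (MAPK10)
log2(0.059/0.374) = -2.664  (ABCB7)
The largest magnitude belongs to VEGF8.

3.949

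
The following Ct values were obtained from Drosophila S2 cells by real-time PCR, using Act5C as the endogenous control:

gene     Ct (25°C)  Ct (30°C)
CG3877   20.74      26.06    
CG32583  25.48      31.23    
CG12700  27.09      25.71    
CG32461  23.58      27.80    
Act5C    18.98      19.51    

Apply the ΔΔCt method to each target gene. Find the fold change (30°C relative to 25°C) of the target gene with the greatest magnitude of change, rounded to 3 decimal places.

CG3877: ΔΔCt = (26.06−19.51) − (20.74−18.98) = 6.55 − 1.76 = 4.79; fold change = 2^-4.79 = 0.036
CG32583: ΔΔCt = (31.23−19.51) − (25.48−18.98) = 11.72 − 6.50 = 5.22; fold change = 2^-5.22 = 0.027
CG12700: ΔΔCt = (25.71−19.51) − (27.09−18.98) = 6.20 − 8.11 = -1.91; fold change = 2^1.91 = 3.758
CG32461: ΔΔCt = (27.80−19.51) − (23.58−18.98) = 8.29 − 4.60 = 3.69; fold change = 2^-3.69 = 0.077
CG32583 has the largest |ΔΔCt| = 5.22.

0.027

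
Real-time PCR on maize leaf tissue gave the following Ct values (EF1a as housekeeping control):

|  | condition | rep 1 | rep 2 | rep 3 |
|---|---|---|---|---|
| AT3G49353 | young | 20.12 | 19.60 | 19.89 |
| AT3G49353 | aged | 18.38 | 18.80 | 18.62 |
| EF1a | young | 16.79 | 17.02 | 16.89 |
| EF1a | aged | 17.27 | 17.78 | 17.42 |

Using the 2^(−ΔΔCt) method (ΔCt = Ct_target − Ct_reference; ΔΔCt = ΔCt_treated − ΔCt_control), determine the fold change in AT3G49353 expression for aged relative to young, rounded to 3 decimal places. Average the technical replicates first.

3.630

Mean Ct: AT3G49353 young 19.870; AT3G49353 aged 18.600; EF1a young 16.900; EF1a aged 17.490
ΔCt(young) = 19.870 − 16.900 = 2.970
ΔCt(aged) = 18.600 − 17.490 = 1.110
ΔΔCt = 1.110 − 2.970 = -1.860
Fold change = 2^(−(-1.860)) = 2^1.860 = 3.6301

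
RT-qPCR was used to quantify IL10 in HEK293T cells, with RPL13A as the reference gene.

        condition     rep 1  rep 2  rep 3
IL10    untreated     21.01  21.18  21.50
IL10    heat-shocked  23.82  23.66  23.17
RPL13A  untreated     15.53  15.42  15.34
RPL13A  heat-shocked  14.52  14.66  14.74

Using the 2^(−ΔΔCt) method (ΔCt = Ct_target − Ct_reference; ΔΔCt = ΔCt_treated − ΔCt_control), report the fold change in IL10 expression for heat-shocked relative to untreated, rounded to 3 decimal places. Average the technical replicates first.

Mean Ct: IL10 untreated 21.230; IL10 heat-shocked 23.550; RPL13A untreated 15.430; RPL13A heat-shocked 14.640
ΔCt(untreated) = 21.230 − 15.430 = 5.800
ΔCt(heat-shocked) = 23.550 − 14.640 = 8.910
ΔΔCt = 8.910 − 5.800 = 3.110
Fold change = 2^(−3.110) = 0.1158

0.116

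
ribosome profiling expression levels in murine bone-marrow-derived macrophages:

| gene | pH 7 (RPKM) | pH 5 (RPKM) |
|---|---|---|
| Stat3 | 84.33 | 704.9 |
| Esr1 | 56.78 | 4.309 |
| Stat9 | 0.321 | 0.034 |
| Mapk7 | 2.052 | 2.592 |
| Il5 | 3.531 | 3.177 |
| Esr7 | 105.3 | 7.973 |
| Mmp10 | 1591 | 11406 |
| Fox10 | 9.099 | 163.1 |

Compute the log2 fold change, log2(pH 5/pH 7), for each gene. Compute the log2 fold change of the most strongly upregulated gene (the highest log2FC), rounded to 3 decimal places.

4.164

log2(704.9/84.33) = 3.063  (Stat3)
log2(4.309/56.78) = -3.720  (Esr1)
log2(0.034/0.321) = -3.239  (Stat9)
log2(2.592/2.052) = 0.337  (Mapk7)
log2(3.177/3.531) = -0.152  (Il5)
log2(7.973/105.3) = -3.723  (Esr7)
log2(11406/1591) = 2.842  (Mmp10)
log2(163.1/9.099) = 4.164  (Fox10)
Fox10 is most strongly upregulated.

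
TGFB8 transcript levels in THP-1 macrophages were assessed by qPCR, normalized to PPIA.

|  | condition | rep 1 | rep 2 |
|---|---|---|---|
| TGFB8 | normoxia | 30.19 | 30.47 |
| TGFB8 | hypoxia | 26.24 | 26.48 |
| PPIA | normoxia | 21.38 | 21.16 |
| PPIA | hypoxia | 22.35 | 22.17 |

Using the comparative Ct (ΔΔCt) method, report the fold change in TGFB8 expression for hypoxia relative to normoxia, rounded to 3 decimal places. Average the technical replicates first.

31.125

Mean Ct: TGFB8 normoxia 30.330; TGFB8 hypoxia 26.360; PPIA normoxia 21.270; PPIA hypoxia 22.260
ΔCt(normoxia) = 30.330 − 21.270 = 9.060
ΔCt(hypoxia) = 26.360 − 22.260 = 4.100
ΔΔCt = 4.100 − 9.060 = -4.960
Fold change = 2^(−(-4.960)) = 2^4.960 = 31.1250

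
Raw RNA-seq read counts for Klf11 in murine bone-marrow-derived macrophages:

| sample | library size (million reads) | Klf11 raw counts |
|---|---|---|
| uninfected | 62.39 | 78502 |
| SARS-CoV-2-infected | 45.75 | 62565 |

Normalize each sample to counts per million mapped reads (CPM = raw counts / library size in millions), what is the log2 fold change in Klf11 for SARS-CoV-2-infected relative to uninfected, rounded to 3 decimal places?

CPM(uninfected) = 78502 / 62.39 = 1258.2465
CPM(SARS-CoV-2-infected) = 62565 / 45.75 = 1367.5410
Fold change = 1367.5410 / 1258.2465 = 1.08686
log2(1.08686) = 0.1202

0.120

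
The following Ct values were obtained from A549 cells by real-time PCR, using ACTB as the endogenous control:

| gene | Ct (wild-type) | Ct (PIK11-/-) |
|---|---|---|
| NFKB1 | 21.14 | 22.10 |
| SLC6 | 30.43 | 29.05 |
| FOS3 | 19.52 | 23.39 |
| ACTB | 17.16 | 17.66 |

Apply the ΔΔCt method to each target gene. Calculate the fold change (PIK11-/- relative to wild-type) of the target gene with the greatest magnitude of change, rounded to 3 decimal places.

0.097

NFKB1: ΔΔCt = (22.10−17.66) − (21.14−17.16) = 4.44 − 3.98 = 0.46; fold change = 2^-0.46 = 0.727
SLC6: ΔΔCt = (29.05−17.66) − (30.43−17.16) = 11.39 − 13.27 = -1.88; fold change = 2^1.88 = 3.681
FOS3: ΔΔCt = (23.39−17.66) − (19.52−17.16) = 5.73 − 2.36 = 3.37; fold change = 2^-3.37 = 0.097
FOS3 has the largest |ΔΔCt| = 3.37.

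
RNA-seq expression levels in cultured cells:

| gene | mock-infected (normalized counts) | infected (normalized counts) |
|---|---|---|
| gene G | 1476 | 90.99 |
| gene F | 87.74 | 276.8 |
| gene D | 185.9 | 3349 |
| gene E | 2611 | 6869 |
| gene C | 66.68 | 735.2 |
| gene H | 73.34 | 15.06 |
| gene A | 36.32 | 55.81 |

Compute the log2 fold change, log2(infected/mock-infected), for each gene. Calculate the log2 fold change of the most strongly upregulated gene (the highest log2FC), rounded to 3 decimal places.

4.171

log2(90.99/1476) = -4.020  (gene G)
log2(276.8/87.74) = 1.658  (gene F)
log2(3349/185.9) = 4.171  (gene D)
log2(6869/2611) = 1.395  (gene E)
log2(735.2/66.68) = 3.463  (gene C)
log2(15.06/73.34) = -2.284  (gene H)
log2(55.81/36.32) = 0.620  (gene A)
gene D is most strongly upregulated.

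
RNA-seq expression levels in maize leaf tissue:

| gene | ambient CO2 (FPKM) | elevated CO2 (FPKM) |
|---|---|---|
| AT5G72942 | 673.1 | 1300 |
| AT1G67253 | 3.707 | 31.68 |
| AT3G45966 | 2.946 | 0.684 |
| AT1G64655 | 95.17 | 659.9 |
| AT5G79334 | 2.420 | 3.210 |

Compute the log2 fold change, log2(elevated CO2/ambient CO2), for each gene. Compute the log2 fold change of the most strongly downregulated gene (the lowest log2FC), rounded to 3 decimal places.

-2.107

log2(1300/673.1) = 0.950  (AT5G72942)
log2(31.68/3.707) = 3.095  (AT1G67253)
log2(0.684/2.946) = -2.107  (AT3G45966)
log2(659.9/95.17) = 2.794  (AT1G64655)
log2(3.210/2.420) = 0.408  (AT5G79334)
AT3G45966 is most strongly downregulated.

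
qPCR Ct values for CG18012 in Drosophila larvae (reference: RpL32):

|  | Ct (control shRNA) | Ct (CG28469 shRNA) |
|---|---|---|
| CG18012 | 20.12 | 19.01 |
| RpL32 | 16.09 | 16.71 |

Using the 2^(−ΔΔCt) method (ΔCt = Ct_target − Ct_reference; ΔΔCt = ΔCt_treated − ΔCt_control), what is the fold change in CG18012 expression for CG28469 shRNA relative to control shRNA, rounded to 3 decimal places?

ΔCt(control shRNA) = 20.120 − 16.090 = 4.030
ΔCt(CG28469 shRNA) = 19.010 − 16.710 = 2.300
ΔΔCt = 2.300 − 4.030 = -1.730
Fold change = 2^(−(-1.730)) = 2^1.730 = 3.3173

3.317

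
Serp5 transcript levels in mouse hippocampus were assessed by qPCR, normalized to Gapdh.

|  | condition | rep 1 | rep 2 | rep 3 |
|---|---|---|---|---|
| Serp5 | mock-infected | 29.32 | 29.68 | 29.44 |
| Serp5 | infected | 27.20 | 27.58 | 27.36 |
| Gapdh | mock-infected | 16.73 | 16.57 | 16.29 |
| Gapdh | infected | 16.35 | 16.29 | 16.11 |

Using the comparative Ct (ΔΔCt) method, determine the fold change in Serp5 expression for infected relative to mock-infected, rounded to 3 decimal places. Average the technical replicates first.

Mean Ct: Serp5 mock-infected 29.480; Serp5 infected 27.380; Gapdh mock-infected 16.530; Gapdh infected 16.250
ΔCt(mock-infected) = 29.480 − 16.530 = 12.950
ΔCt(infected) = 27.380 − 16.250 = 11.130
ΔΔCt = 11.130 − 12.950 = -1.820
Fold change = 2^(−(-1.820)) = 2^1.820 = 3.5308

3.531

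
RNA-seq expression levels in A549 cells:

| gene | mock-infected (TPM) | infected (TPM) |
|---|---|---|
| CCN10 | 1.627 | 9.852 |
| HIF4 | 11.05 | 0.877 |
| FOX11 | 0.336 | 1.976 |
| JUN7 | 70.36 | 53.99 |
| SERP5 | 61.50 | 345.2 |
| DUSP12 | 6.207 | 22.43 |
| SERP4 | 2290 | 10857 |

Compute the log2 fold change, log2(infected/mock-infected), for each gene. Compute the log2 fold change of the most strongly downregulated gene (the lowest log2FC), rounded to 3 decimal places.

log2(9.852/1.627) = 2.598  (CCN10)
log2(0.877/11.05) = -3.655  (HIF4)
log2(1.976/0.336) = 2.556  (FOX11)
log2(53.99/70.36) = -0.382  (JUN7)
log2(345.2/61.50) = 2.489  (SERP5)
log2(22.43/6.207) = 1.853  (DUSP12)
log2(10857/2290) = 2.245  (SERP4)
HIF4 is most strongly downregulated.

-3.655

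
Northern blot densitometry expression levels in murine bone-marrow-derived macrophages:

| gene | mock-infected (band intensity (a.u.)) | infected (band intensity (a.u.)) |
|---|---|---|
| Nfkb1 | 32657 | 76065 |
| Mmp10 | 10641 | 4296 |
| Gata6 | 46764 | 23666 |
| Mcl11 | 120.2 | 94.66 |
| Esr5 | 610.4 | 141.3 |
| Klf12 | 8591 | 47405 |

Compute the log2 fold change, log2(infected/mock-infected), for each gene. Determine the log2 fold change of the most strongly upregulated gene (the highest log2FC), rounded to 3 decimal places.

log2(76065/32657) = 1.220  (Nfkb1)
log2(4296/10641) = -1.309  (Mmp10)
log2(23666/46764) = -0.983  (Gata6)
log2(94.66/120.2) = -0.345  (Mcl11)
log2(141.3/610.4) = -2.111  (Esr5)
log2(47405/8591) = 2.464  (Klf12)
Klf12 is most strongly upregulated.

2.464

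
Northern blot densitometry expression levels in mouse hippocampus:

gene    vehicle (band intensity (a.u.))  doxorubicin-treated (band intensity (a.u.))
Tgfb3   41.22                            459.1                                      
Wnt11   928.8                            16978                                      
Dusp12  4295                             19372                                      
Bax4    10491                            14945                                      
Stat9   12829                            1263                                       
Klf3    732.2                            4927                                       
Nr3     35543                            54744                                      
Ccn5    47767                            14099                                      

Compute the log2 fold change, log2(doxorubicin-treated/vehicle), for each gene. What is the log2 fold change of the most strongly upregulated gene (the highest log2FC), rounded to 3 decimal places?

4.192

log2(459.1/41.22) = 3.477  (Tgfb3)
log2(16978/928.8) = 4.192  (Wnt11)
log2(19372/4295) = 2.173  (Dusp12)
log2(14945/10491) = 0.511  (Bax4)
log2(1263/12829) = -3.344  (Stat9)
log2(4927/732.2) = 2.750  (Klf3)
log2(54744/35543) = 0.623  (Nr3)
log2(14099/47767) = -1.760  (Ccn5)
Wnt11 is most strongly upregulated.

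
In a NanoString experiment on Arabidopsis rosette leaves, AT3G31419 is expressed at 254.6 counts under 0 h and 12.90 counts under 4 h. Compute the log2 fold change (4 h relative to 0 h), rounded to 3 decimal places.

-4.303

Fold change = 12.90 / 254.6 = 0.0507
log2(0.0507) = -4.3028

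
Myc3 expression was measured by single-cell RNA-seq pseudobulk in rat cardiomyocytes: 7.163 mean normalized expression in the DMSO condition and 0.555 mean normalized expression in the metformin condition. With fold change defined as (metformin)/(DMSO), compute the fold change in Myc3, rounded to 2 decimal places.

0.08

Fold change = 0.555 / 7.163 = 0.077
Myc3 is downregulated.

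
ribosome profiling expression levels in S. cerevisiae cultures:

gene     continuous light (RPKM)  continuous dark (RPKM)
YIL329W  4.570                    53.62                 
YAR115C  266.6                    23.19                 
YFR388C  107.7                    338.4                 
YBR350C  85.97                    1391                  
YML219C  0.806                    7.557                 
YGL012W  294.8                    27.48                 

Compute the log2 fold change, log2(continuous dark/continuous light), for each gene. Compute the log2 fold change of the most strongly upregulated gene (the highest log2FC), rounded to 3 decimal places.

4.016

log2(53.62/4.570) = 3.553  (YIL329W)
log2(23.19/266.6) = -3.523  (YAR115C)
log2(338.4/107.7) = 1.652  (YFR388C)
log2(1391/85.97) = 4.016  (YBR350C)
log2(7.557/0.806) = 3.229  (YML219C)
log2(27.48/294.8) = -3.423  (YGL012W)
YBR350C is most strongly upregulated.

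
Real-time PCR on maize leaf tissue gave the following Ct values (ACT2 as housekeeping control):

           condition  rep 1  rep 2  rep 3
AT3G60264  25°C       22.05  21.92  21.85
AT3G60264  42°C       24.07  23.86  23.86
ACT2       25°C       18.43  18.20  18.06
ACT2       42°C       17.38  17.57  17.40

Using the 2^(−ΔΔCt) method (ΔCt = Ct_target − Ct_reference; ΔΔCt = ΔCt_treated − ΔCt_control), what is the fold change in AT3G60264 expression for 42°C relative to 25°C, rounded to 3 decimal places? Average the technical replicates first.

0.147

Mean Ct: AT3G60264 25°C 21.940; AT3G60264 42°C 23.930; ACT2 25°C 18.230; ACT2 42°C 17.450
ΔCt(25°C) = 21.940 − 18.230 = 3.710
ΔCt(42°C) = 23.930 − 17.450 = 6.480
ΔΔCt = 6.480 − 3.710 = 2.770
Fold change = 2^(−2.770) = 0.1466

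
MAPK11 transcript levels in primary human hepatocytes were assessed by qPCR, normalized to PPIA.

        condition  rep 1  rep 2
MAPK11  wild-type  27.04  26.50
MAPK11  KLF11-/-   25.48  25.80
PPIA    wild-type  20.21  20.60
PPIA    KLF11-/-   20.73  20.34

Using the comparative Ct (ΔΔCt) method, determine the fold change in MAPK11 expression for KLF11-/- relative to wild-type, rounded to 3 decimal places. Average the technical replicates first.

Mean Ct: MAPK11 wild-type 26.770; MAPK11 KLF11-/- 25.640; PPIA wild-type 20.405; PPIA KLF11-/- 20.535
ΔCt(wild-type) = 26.770 − 20.405 = 6.365
ΔCt(KLF11-/-) = 25.640 − 20.535 = 5.105
ΔΔCt = 5.105 − 6.365 = -1.260
Fold change = 2^(−(-1.260)) = 2^1.260 = 2.3950

2.395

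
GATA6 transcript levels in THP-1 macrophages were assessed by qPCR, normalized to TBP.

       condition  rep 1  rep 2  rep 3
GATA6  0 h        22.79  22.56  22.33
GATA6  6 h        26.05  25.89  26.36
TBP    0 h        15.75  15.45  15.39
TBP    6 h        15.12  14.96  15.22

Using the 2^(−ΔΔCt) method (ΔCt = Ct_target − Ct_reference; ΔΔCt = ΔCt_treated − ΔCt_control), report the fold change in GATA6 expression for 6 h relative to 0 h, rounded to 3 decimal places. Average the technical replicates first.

0.064

Mean Ct: GATA6 0 h 22.560; GATA6 6 h 26.100; TBP 0 h 15.530; TBP 6 h 15.100
ΔCt(0 h) = 22.560 − 15.530 = 7.030
ΔCt(6 h) = 26.100 − 15.100 = 11.000
ΔΔCt = 11.000 − 7.030 = 3.970
Fold change = 2^(−3.970) = 0.0638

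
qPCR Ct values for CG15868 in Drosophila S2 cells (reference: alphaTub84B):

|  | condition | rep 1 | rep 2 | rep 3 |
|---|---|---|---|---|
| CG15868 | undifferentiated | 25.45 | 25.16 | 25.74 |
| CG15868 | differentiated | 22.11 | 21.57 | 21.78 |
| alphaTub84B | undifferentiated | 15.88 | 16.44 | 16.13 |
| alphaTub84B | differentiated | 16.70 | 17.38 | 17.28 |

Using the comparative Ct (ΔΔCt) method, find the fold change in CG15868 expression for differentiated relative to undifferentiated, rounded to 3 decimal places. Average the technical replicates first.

Mean Ct: CG15868 undifferentiated 25.450; CG15868 differentiated 21.820; alphaTub84B undifferentiated 16.150; alphaTub84B differentiated 17.120
ΔCt(undifferentiated) = 25.450 − 16.150 = 9.300
ΔCt(differentiated) = 21.820 − 17.120 = 4.700
ΔΔCt = 4.700 − 9.300 = -4.600
Fold change = 2^(−(-4.600)) = 2^4.600 = 24.2515

24.251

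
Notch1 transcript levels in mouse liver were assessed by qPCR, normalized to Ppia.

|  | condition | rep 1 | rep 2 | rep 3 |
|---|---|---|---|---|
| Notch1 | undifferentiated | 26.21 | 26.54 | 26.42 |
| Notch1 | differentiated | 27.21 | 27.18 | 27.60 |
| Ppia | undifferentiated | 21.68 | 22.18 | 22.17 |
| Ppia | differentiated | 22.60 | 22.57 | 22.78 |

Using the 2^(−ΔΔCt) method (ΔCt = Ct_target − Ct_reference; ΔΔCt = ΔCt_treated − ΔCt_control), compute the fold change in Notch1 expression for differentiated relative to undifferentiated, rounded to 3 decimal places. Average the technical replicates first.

0.812

Mean Ct: Notch1 undifferentiated 26.390; Notch1 differentiated 27.330; Ppia undifferentiated 22.010; Ppia differentiated 22.650
ΔCt(undifferentiated) = 26.390 − 22.010 = 4.380
ΔCt(differentiated) = 27.330 − 22.650 = 4.680
ΔΔCt = 4.680 − 4.380 = 0.300
Fold change = 2^(−0.300) = 0.8123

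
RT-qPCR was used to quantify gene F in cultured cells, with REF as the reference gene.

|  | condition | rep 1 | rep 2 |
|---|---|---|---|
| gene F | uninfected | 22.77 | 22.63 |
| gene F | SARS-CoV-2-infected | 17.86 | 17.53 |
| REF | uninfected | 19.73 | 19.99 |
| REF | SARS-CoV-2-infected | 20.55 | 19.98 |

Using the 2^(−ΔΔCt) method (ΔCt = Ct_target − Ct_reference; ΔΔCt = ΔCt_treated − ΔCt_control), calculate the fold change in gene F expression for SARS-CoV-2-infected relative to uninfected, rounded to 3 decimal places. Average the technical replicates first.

42.518

Mean Ct: gene F uninfected 22.700; gene F SARS-CoV-2-infected 17.695; REF uninfected 19.860; REF SARS-CoV-2-infected 20.265
ΔCt(uninfected) = 22.700 − 19.860 = 2.840
ΔCt(SARS-CoV-2-infected) = 17.695 − 20.265 = -2.570
ΔΔCt = -2.570 − 2.840 = -5.410
Fold change = 2^(−(-5.410)) = 2^5.410 = 42.5179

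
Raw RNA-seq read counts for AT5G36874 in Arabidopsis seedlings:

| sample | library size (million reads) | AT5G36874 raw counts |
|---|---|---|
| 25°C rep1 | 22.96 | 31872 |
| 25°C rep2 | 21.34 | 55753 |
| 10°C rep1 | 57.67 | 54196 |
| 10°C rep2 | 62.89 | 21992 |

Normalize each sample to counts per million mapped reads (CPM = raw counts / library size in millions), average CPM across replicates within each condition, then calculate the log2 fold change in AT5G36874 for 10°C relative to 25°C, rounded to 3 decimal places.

CPM(25°C rep1) = 31872 / 22.96 = 1388.1533
CPM(25°C rep2) = 55753 / 21.34 = 2612.6054
CPM(10°C rep1) = 54196 / 57.67 = 939.7607
CPM(10°C rep2) = 21992 / 62.89 = 349.6899
mean CPM(25°C) = 2000.3794; mean CPM(10°C) = 644.7253
Fold change = 644.7253 / 2000.3794 = 0.32230
log2(0.32230) = -1.6335

-1.634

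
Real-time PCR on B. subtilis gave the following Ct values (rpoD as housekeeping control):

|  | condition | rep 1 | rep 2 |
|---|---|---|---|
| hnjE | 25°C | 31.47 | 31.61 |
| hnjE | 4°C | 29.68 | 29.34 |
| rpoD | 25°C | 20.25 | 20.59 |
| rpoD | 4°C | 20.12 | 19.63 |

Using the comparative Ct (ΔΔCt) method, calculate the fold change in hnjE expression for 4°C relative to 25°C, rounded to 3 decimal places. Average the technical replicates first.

2.799

Mean Ct: hnjE 25°C 31.540; hnjE 4°C 29.510; rpoD 25°C 20.420; rpoD 4°C 19.875
ΔCt(25°C) = 31.540 − 20.420 = 11.120
ΔCt(4°C) = 29.510 − 19.875 = 9.635
ΔΔCt = 9.635 − 11.120 = -1.485
Fold change = 2^(−(-1.485)) = 2^1.485 = 2.7992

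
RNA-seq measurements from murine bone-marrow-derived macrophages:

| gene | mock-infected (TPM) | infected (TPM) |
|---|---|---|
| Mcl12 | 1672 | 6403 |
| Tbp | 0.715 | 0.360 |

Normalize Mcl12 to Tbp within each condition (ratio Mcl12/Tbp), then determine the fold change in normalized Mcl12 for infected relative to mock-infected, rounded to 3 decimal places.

7.606

Mcl12/Tbp (mock-infected) = 1672 / 0.715 = 2338.5
Mcl12/Tbp (infected) = 6403 / 0.360 = 17786
Fold change = 17786 / 2338.5 = 7.6059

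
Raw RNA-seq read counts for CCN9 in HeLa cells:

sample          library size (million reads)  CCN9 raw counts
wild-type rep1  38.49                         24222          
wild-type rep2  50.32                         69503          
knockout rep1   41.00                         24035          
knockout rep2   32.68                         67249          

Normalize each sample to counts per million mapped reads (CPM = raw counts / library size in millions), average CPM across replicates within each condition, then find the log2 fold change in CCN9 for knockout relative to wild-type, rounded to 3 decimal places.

0.395

CPM(wild-type rep1) = 24222 / 38.49 = 629.3063
CPM(wild-type rep2) = 69503 / 50.32 = 1381.2202
CPM(knockout rep1) = 24035 / 41.00 = 586.2195
CPM(knockout rep2) = 67249 / 32.68 = 2057.8029
mean CPM(wild-type) = 1005.2633; mean CPM(knockout) = 1322.0112
Fold change = 1322.0112 / 1005.2633 = 1.31509
log2(1.31509) = 0.3952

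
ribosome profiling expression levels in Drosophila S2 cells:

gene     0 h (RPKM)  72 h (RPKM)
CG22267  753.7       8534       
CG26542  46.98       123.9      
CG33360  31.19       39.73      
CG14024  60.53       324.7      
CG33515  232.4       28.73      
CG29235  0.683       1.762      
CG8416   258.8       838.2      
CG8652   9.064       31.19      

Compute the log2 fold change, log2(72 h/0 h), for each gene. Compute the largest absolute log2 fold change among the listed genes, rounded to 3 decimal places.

log2(8534/753.7) = 3.501  (CG22267)
log2(123.9/46.98) = 1.399  (CG26542)
log2(39.73/31.19) = 0.349  (CG33360)
log2(324.7/60.53) = 2.423  (CG14024)
log2(28.73/232.4) = -3.016  (CG33515)
log2(1.762/0.683) = 1.367  (CG29235)
log2(838.2/258.8) = 1.695  (CG8416)
log2(31.19/9.064) = 1.783  (CG8652)
The largest magnitude belongs to CG22267.

3.501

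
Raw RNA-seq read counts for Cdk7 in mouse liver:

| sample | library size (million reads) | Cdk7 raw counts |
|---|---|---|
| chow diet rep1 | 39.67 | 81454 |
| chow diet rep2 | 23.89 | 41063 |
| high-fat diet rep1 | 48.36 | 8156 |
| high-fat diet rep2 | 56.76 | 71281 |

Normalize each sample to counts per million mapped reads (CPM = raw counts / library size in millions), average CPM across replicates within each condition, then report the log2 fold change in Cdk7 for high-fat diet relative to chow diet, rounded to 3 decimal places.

CPM(chow diet rep1) = 81454 / 39.67 = 2053.2896
CPM(chow diet rep2) = 41063 / 23.89 = 1718.8363
CPM(high-fat diet rep1) = 8156 / 48.36 = 168.6518
CPM(high-fat diet rep2) = 71281 / 56.76 = 1255.8316
mean CPM(chow diet) = 1886.0630; mean CPM(high-fat diet) = 712.2417
Fold change = 712.2417 / 1886.0630 = 0.37763
log2(0.37763) = -1.4049

-1.405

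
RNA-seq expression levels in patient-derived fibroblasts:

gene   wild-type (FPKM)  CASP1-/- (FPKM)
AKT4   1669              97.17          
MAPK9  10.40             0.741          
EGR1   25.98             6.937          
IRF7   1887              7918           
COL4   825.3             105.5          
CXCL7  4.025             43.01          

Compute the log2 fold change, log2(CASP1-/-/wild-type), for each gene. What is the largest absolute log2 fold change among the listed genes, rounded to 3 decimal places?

4.102

log2(97.17/1669) = -4.102  (AKT4)
log2(0.741/10.40) = -3.811  (MAPK9)
log2(6.937/25.98) = -1.905  (EGR1)
log2(7918/1887) = 2.069  (IRF7)
log2(105.5/825.3) = -2.968  (COL4)
log2(43.01/4.025) = 3.418  (CXCL7)
The largest magnitude belongs to AKT4.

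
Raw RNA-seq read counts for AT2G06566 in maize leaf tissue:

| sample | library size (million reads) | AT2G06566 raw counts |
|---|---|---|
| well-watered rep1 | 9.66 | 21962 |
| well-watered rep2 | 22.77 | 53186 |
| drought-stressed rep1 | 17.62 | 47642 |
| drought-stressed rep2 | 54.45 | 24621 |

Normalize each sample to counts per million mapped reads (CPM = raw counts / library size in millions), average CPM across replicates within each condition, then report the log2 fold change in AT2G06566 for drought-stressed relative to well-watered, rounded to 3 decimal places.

CPM(well-watered rep1) = 21962 / 9.66 = 2273.4990
CPM(well-watered rep2) = 53186 / 22.77 = 2335.7927
CPM(drought-stressed rep1) = 47642 / 17.62 = 2703.8593
CPM(drought-stressed rep2) = 24621 / 54.45 = 452.1763
mean CPM(well-watered) = 2304.6458; mean CPM(drought-stressed) = 1578.0178
Fold change = 1578.0178 / 2304.6458 = 0.68471
log2(0.68471) = -0.5464

-0.546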